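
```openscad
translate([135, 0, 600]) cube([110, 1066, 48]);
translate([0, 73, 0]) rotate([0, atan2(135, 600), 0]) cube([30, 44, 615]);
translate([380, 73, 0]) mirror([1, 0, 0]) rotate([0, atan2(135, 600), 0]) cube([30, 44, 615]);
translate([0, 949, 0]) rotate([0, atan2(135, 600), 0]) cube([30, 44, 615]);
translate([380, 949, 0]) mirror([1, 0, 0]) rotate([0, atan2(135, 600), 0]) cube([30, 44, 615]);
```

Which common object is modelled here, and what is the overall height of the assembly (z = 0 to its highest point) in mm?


A sawhorse. The overall height is 648 mm.

A beam across two mirrored pairs of raked legs — a sawhorse. The beam's underside is at z = 600 (matching the legs' vertical rise in atan2(135, 600)) and the beam is 48 mm tall, so its top is at 600 + 48 = 648 mm. The raked legs top out at the beam's underside, so that is the highest point.


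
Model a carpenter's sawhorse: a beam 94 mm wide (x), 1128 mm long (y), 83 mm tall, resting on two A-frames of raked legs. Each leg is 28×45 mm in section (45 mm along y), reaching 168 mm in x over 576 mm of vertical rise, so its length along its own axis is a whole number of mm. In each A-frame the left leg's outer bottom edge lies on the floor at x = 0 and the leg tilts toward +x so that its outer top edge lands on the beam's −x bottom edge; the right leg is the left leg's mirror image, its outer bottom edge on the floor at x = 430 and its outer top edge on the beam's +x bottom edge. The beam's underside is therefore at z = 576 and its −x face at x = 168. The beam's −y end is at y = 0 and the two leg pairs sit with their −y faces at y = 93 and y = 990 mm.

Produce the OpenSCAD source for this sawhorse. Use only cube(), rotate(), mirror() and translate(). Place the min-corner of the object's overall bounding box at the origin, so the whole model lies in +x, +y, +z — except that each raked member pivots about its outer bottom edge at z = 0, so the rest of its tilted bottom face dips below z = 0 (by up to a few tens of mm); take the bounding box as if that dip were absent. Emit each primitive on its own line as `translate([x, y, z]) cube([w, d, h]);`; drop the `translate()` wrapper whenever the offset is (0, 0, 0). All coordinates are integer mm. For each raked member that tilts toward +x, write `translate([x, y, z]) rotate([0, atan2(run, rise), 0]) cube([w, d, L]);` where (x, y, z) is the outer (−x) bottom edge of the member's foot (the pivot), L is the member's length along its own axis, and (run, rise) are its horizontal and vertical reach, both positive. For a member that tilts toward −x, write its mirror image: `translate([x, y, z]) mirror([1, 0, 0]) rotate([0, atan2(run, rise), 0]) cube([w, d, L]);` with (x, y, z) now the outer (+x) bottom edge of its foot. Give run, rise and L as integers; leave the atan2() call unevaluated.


// leg length = √(168² + 576²) = 600
// right-leg outer foot x = 2·168 + 94 = 430
// beam min-corner = (168, 0, 576)
translate([168, 0, 576]) cube([94, 1128, 83]);
translate([0, 93, 0]) rotate([0, atan2(168, 576), 0]) cube([28, 45, 600]);
translate([430, 93, 0]) mirror([1, 0, 0]) rotate([0, atan2(168, 576), 0]) cube([28, 45, 600]);
translate([0, 990, 0]) rotate([0, atan2(168, 576), 0]) cube([28, 45, 600]);
translate([430, 990, 0]) mirror([1, 0, 0]) rotate([0, atan2(168, 576), 0]) cube([28, 45, 600]);


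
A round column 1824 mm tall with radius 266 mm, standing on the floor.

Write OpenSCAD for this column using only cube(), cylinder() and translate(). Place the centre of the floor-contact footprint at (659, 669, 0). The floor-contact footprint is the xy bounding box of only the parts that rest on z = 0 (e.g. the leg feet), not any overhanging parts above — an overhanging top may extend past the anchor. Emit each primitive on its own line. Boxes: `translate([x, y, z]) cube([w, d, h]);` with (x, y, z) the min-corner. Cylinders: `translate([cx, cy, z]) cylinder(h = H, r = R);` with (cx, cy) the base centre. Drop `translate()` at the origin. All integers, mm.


translate([659, 669, 0]) cylinder(h = 1824, r = 266);


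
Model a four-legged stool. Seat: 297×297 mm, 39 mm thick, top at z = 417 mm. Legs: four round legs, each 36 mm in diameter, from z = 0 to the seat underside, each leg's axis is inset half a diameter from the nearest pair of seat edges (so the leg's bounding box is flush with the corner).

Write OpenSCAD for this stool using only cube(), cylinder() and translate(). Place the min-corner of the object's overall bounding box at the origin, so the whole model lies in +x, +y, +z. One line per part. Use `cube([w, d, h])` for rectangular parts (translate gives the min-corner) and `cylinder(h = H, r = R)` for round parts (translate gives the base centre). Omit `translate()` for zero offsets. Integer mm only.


translate([0, 0, 378]) cube([297, 297, 39]);
translate([18, 18, 0]) cylinder(h = 378, r = 18);
translate([279, 18, 0]) cylinder(h = 378, r = 18);
translate([18, 279, 0]) cylinder(h = 378, r = 18);
translate([279, 279, 0]) cylinder(h = 378, r = 18);


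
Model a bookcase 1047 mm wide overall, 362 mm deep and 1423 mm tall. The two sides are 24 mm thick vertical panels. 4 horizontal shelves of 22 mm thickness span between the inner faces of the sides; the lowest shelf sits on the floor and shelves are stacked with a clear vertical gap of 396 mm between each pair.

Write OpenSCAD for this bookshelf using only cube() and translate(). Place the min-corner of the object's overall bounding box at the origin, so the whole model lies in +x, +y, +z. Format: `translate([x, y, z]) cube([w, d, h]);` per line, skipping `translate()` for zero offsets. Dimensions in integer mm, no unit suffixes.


cube([24, 362, 1423]);
translate([1023, 0, 0]) cube([24, 362, 1423]);
translate([24, 0, 0]) cube([999, 362, 22]);
translate([24, 0, 418]) cube([999, 362, 22]);
translate([24, 0, 836]) cube([999, 362, 22]);
translate([24, 0, 1254]) cube([999, 362, 22]);


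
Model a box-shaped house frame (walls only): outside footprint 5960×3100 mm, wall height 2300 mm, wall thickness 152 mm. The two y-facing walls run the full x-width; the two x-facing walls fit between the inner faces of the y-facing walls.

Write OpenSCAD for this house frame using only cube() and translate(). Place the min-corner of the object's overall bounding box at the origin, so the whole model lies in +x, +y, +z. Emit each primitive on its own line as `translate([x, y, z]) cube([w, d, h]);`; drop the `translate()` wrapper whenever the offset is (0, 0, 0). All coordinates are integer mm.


cube([5960, 152, 2300]);
translate([0, 2948, 0]) cube([5960, 152, 2300]);
translate([0, 152, 0]) cube([152, 2796, 2300]);
translate([5808, 152, 0]) cube([152, 2796, 2300]);


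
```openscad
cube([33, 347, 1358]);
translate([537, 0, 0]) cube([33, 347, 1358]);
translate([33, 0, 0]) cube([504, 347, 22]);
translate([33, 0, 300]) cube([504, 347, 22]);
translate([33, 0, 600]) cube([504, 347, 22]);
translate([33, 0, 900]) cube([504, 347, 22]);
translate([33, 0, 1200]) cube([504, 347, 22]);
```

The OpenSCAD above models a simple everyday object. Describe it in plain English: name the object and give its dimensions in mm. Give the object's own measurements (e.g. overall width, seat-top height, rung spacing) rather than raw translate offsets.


An open bookshelf. Two side panels, each 33 mm thick, 347 mm deep and 1358 mm tall, stand 570 mm apart (outside-to-outside). Between them sit 5 shelves, each 22 mm thick and 347 mm deep, spanning the full gap between the sides. The bottom shelf rests on the floor (its underside at z = 0) and the clear gap between one shelf's top and the next shelf's underside is 278 mm.


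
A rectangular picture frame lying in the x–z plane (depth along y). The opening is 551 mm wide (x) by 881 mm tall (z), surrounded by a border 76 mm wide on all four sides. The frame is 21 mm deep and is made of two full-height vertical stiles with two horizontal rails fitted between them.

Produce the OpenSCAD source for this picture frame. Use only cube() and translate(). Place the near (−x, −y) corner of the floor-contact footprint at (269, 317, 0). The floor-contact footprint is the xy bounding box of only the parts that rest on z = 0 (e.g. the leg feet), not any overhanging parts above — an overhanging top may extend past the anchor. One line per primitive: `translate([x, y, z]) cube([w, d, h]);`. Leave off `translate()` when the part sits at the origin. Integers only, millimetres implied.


translate([269, 317, 0]) cube([76, 21, 1033]);
translate([896, 317, 0]) cube([76, 21, 1033]);
translate([345, 317, 0]) cube([551, 21, 76]);
translate([345, 317, 957]) cube([551, 21, 76]);


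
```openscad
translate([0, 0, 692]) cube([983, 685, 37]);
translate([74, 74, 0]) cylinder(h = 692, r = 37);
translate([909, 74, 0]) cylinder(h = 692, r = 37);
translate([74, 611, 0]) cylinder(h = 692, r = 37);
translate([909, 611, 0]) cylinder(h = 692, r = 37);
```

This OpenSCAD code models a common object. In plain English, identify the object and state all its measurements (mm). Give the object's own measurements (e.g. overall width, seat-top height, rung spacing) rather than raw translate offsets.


A rectangular dining table. The top is 983×685×37 mm with its upper surface at z = 729 mm. It stands on four round legs of 74 mm diameter, each leg's bounding box inset 37 mm from the nearest pair of top edges, running from the floor to the underside of the top.


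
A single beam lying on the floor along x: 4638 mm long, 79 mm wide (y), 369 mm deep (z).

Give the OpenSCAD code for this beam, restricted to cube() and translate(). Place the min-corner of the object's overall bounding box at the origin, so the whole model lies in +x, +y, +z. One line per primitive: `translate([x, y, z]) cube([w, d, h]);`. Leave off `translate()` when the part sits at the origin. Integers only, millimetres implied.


cube([4638, 79, 369]);


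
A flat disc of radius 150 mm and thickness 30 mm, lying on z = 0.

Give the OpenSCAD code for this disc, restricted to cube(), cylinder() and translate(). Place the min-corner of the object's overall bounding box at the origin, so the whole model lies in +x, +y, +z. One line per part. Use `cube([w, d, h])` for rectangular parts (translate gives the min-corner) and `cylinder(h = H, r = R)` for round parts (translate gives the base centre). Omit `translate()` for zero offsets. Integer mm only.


translate([150, 150, 0]) cylinder(h = 30, r = 150);


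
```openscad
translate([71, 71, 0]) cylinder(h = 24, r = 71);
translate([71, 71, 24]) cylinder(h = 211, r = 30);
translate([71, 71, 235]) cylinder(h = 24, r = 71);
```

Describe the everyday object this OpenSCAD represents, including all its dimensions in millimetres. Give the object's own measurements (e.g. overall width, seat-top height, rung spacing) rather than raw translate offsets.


A spool: two coaxial disc flanges of radius 71 mm and thickness 24 mm, joined by a core cylinder of radius 30 mm and height 211 mm. The lower flange rests on z = 0 and the three cylinders share a vertical axis.


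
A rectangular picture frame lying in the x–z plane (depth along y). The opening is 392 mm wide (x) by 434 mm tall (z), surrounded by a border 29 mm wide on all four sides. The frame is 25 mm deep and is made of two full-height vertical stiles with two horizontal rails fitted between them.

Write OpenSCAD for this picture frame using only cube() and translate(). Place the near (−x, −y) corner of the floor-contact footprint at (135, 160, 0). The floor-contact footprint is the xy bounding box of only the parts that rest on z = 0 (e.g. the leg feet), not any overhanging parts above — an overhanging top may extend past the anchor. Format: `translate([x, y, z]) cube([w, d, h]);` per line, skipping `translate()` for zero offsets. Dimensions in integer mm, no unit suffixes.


translate([135, 160, 0]) cube([29, 25, 492]);
translate([556, 160, 0]) cube([29, 25, 492]);
translate([164, 160, 0]) cube([392, 25, 29]);
translate([164, 160, 463]) cube([392, 25, 29]);


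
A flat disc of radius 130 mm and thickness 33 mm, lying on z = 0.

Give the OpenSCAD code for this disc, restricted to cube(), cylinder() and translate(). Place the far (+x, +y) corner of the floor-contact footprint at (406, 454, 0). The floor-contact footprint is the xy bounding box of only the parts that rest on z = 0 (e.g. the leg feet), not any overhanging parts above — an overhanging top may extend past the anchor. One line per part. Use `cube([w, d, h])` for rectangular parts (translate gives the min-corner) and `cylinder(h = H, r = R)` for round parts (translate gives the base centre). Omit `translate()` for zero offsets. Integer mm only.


translate([276, 324, 0]) cylinder(h = 33, r = 130);


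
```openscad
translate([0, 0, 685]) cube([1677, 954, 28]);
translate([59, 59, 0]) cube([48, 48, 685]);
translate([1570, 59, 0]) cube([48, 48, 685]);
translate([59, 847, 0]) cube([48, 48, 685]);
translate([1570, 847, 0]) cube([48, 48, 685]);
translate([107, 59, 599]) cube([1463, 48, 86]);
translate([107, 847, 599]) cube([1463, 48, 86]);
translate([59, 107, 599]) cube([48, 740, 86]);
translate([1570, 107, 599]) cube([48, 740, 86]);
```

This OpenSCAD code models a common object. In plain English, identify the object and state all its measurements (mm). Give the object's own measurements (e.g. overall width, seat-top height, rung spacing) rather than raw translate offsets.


A rectangular dining table. The top is 1677×954×28 mm with its upper surface at z = 713 mm. It stands on four 48×48 mm square legs, each inset 59 mm from the nearest pair of top edges, running from the floor to the underside of the top. Four apron rails, 48 mm thick and 86 mm tall, run between adjacent legs with their top edges flush with the underside of the top and their outer faces flush with the legs' outer faces.


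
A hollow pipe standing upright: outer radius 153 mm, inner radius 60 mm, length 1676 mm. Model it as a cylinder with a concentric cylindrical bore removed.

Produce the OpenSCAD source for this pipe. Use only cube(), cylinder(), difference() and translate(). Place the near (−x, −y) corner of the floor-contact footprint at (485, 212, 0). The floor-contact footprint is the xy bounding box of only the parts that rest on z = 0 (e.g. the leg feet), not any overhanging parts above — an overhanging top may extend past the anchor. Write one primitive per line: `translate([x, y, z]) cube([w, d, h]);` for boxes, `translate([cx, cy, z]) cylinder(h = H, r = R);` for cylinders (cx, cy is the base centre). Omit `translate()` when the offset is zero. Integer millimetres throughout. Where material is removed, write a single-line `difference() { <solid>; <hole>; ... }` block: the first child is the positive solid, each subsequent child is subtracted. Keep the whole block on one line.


difference() { translate([638, 365, 0]) cylinder(h = 1676, r = 153); translate([638, 365, 0]) cylinder(h = 1676, r = 60); }


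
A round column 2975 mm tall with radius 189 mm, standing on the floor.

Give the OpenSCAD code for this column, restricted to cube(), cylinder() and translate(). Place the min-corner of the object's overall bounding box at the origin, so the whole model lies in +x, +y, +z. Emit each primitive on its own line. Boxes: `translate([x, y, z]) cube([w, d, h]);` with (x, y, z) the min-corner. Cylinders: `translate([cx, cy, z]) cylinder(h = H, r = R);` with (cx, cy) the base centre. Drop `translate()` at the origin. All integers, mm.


translate([189, 189, 0]) cylinder(h = 2975, r = 189);


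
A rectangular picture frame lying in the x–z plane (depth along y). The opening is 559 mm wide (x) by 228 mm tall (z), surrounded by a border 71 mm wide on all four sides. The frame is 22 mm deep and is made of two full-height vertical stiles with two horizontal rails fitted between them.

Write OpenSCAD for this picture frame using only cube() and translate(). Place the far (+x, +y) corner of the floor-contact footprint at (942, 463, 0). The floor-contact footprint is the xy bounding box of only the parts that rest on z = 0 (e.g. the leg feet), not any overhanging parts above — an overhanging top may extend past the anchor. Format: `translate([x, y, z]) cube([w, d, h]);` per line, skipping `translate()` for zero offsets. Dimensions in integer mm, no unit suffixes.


translate([241, 441, 0]) cube([71, 22, 370]);
translate([871, 441, 0]) cube([71, 22, 370]);
translate([312, 441, 0]) cube([559, 22, 71]);
translate([312, 441, 299]) cube([559, 22, 71]);


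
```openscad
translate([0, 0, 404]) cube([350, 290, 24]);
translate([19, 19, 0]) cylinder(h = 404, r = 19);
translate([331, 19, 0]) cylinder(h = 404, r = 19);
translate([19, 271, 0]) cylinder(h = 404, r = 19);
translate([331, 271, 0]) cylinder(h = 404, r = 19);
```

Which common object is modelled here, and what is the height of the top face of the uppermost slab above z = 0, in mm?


A stool. The seat height is 428 mm.

A 350×290×24 slab at z = 404 on four corner cylinders — a stool. The seat top is 404 + 24 = 428 mm.


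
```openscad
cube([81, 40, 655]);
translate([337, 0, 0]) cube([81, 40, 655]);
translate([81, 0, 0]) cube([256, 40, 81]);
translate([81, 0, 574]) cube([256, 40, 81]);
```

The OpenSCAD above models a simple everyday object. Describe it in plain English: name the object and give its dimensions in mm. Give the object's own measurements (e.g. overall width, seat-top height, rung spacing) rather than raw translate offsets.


A rectangular picture frame lying in the x–z plane (depth along y). The opening is 256 mm wide (x) by 493 mm tall (z), surrounded by a border 81 mm wide on all four sides. The frame is 40 mm deep and is made of two full-height vertical stiles with two horizontal rails fitted between them.


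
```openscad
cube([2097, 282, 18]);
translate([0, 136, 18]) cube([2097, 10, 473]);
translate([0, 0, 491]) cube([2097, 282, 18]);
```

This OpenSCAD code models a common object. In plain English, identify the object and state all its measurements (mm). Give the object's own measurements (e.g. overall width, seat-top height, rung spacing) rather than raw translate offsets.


An I-beam lying along x, 2097 mm long. Overall section height 509 mm. Two flanges 282 mm wide (y) and 18 mm thick, one on the floor and one at the top; a web 10 mm thick runs between them, centred on the flange width.


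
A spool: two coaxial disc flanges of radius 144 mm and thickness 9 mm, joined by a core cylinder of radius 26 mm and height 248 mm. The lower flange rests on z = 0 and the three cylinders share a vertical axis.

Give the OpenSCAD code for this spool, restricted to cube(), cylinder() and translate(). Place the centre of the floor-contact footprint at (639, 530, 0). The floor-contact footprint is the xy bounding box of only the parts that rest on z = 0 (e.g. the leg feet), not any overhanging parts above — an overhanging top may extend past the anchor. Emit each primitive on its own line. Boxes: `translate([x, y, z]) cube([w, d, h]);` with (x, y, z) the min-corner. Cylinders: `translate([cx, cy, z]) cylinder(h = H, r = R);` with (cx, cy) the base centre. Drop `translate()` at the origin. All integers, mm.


translate([639, 530, 0]) cylinder(h = 9, r = 144);
translate([639, 530, 9]) cylinder(h = 248, r = 26);
translate([639, 530, 257]) cylinder(h = 9, r = 144);


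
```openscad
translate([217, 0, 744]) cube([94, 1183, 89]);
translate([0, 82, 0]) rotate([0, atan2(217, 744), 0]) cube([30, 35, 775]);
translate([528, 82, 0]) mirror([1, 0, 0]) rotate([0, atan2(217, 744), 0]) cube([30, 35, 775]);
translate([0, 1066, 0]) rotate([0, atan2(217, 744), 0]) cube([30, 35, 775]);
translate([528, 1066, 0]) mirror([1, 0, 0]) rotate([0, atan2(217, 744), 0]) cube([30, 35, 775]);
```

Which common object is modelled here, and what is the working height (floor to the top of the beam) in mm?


A sawhorse. The overall height is 833 mm.

A beam across two mirrored pairs of raked legs — a sawhorse. The beam's underside is at z = 744 (matching the legs' vertical rise in atan2(217, 744)) and the beam is 89 mm tall, so its top is at 744 + 89 = 833 mm. The raked legs top out at the beam's underside, so that is the highest point.


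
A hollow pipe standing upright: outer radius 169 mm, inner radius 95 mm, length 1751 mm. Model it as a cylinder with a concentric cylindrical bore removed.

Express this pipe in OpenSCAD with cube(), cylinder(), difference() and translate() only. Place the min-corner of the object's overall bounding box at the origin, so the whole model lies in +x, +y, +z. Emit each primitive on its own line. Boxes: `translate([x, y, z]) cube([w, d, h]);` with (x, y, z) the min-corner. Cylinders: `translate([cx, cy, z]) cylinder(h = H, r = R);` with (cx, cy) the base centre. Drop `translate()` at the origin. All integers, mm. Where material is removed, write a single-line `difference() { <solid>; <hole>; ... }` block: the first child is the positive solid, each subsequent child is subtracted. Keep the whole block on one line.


difference() { translate([169, 169, 0]) cylinder(h = 1751, r = 169); translate([169, 169, 0]) cylinder(h = 1751, r = 95); }


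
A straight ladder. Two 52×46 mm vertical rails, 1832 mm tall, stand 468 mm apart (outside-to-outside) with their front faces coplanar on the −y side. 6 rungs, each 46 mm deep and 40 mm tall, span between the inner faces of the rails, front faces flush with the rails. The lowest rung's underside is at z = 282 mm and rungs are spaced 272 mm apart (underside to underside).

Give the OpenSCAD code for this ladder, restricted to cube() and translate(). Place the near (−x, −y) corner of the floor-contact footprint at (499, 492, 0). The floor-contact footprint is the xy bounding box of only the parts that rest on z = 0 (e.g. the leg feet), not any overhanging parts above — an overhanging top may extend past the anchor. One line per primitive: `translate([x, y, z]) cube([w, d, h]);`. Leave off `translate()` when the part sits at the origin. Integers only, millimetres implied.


// rung span = 468 - 2*52 = 364
// rung[k] z = 282 + k*272
translate([499, 492, 0]) cube([52, 46, 1832]);
translate([915, 492, 0]) cube([52, 46, 1832]);
translate([551, 492, 282]) cube([364, 46, 40]);
translate([551, 492, 554]) cube([364, 46, 40]);
translate([551, 492, 826]) cube([364, 46, 40]);
translate([551, 492, 1098]) cube([364, 46, 40]);
translate([551, 492, 1370]) cube([364, 46, 40]);
translate([551, 492, 1642]) cube([364, 46, 40]);


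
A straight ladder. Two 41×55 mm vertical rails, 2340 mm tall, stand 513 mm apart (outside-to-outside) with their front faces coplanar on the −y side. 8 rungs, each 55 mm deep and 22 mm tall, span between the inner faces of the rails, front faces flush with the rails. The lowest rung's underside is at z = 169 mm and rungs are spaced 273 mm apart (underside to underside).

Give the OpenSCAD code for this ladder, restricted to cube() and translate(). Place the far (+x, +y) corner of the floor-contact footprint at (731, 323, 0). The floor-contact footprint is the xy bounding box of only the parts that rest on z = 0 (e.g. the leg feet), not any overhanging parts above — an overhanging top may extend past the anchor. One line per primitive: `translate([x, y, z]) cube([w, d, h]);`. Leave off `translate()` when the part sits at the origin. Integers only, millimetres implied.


translate([218, 268, 0]) cube([41, 55, 2340]);
translate([690, 268, 0]) cube([41, 55, 2340]);
translate([259, 268, 169]) cube([431, 55, 22]);
translate([259, 268, 442]) cube([431, 55, 22]);
translate([259, 268, 715]) cube([431, 55, 22]);
translate([259, 268, 988]) cube([431, 55, 22]);
translate([259, 268, 1261]) cube([431, 55, 22]);
translate([259, 268, 1534]) cube([431, 55, 22]);
translate([259, 268, 1807]) cube([431, 55, 22]);
translate([259, 268, 2080]) cube([431, 55, 22]);


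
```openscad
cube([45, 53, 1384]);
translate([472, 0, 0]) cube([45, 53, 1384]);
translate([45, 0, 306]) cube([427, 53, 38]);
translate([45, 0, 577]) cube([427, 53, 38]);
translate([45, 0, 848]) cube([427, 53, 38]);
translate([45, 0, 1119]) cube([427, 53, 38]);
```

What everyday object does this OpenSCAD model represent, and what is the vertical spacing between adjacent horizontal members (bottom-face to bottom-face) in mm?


A ladder. The rung spacing is 271 mm.

Two tall 45×53 posts with 4 short bars between them — a ladder. Adjacent rungs sit at z = 306 and z = 577, so the spacing is 577 − 306 = 271 mm.


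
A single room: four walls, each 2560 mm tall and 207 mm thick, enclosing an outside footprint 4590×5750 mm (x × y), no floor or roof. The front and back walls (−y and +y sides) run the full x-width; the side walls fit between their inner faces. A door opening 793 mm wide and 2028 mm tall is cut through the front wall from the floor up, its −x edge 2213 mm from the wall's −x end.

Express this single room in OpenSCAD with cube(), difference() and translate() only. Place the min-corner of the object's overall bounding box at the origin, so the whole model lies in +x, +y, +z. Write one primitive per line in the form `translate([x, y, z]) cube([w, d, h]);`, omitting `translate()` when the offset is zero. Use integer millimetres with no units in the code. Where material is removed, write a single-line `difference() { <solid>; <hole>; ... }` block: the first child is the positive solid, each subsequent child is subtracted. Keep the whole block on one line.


difference() { cube([4590, 207, 2560]); translate([2213, 0, 0]) cube([793, 207, 2028]); }
translate([0, 5543, 0]) cube([4590, 207, 2560]);
translate([0, 207, 0]) cube([207, 5336, 2560]);
translate([4383, 207, 0]) cube([207, 5336, 2560]);


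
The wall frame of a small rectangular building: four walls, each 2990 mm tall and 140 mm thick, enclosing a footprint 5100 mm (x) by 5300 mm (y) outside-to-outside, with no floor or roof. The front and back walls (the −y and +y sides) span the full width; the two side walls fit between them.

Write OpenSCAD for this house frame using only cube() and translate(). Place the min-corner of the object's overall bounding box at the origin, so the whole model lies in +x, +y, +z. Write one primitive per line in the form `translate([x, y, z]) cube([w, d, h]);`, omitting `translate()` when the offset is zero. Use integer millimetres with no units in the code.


cube([5100, 140, 2990]);
translate([0, 5160, 0]) cube([5100, 140, 2990]);
translate([0, 140, 0]) cube([140, 5020, 2990]);
translate([4960, 140, 0]) cube([140, 5020, 2990]);


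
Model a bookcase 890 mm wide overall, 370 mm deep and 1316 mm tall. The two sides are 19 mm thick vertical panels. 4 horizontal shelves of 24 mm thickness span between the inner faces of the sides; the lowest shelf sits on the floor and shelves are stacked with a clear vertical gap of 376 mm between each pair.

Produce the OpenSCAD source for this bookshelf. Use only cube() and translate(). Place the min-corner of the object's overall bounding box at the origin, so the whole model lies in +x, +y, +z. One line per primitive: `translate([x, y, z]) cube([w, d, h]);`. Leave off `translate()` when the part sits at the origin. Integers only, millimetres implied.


cube([19, 370, 1316]);
translate([871, 0, 0]) cube([19, 370, 1316]);
translate([19, 0, 0]) cube([852, 370, 24]);
translate([19, 0, 400]) cube([852, 370, 24]);
translate([19, 0, 800]) cube([852, 370, 24]);
translate([19, 0, 1200]) cube([852, 370, 24]);


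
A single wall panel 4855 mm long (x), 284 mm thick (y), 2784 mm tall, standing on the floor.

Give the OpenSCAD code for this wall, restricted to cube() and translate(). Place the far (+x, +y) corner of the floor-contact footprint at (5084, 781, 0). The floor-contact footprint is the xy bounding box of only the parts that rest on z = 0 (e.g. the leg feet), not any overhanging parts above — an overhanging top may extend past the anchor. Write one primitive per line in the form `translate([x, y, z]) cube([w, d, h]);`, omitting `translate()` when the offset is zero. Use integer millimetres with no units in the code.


translate([229, 497, 0]) cube([4855, 284, 2784]);


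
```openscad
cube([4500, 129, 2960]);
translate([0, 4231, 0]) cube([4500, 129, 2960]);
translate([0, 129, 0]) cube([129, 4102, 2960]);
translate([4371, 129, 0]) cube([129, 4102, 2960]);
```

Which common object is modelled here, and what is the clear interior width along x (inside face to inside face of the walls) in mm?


A house (or room) frame. The interior width is 4242 mm.

Four 2960 mm walls enclosing a rectangle with no floor or roof — a room or house frame. Outside width is 4500 mm and wall thickness is 129 mm, so the interior width is 4500 − 2 × 129 = 4242 mm.


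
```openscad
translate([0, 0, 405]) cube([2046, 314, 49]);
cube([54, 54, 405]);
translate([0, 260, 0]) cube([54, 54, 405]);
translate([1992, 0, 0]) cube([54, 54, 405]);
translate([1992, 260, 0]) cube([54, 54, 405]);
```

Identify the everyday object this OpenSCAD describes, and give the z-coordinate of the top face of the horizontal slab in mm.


A bench. The seat-top height is 454 mm.

A long slab on four corner posts — a bench. The slab sits at z = 405 with thickness 49, so the top is 405 + 49 = 454 mm.


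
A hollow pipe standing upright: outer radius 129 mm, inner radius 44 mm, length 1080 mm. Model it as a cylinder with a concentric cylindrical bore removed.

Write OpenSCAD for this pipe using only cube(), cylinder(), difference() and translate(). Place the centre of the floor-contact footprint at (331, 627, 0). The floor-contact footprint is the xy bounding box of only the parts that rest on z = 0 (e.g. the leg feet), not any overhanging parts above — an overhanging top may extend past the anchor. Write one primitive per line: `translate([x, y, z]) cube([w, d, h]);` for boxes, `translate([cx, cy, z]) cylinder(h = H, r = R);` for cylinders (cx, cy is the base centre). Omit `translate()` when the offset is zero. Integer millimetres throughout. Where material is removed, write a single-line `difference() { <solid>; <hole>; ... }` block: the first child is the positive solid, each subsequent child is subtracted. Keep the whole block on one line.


difference() { translate([331, 627, 0]) cylinder(h = 1080, r = 129); translate([331, 627, 0]) cylinder(h = 1080, r = 44); }


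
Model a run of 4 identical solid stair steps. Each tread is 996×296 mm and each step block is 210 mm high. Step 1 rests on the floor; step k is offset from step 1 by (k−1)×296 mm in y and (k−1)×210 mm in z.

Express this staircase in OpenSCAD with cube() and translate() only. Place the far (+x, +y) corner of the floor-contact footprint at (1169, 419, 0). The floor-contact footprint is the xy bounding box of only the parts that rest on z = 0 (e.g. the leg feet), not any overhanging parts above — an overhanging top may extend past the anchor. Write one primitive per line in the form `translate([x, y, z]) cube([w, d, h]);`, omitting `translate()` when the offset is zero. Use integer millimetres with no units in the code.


translate([173, 123, 0]) cube([996, 296, 210]);
translate([173, 419, 210]) cube([996, 296, 210]);
translate([173, 715, 420]) cube([996, 296, 210]);
translate([173, 1011, 630]) cube([996, 296, 210]);


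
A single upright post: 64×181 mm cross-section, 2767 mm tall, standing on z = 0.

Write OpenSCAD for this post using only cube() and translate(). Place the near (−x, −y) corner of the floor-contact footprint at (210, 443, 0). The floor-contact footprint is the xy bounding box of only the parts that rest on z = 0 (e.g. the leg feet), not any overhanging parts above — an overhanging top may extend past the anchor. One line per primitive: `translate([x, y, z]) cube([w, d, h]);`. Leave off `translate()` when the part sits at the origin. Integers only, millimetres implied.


translate([210, 443, 0]) cube([64, 181, 2767]);


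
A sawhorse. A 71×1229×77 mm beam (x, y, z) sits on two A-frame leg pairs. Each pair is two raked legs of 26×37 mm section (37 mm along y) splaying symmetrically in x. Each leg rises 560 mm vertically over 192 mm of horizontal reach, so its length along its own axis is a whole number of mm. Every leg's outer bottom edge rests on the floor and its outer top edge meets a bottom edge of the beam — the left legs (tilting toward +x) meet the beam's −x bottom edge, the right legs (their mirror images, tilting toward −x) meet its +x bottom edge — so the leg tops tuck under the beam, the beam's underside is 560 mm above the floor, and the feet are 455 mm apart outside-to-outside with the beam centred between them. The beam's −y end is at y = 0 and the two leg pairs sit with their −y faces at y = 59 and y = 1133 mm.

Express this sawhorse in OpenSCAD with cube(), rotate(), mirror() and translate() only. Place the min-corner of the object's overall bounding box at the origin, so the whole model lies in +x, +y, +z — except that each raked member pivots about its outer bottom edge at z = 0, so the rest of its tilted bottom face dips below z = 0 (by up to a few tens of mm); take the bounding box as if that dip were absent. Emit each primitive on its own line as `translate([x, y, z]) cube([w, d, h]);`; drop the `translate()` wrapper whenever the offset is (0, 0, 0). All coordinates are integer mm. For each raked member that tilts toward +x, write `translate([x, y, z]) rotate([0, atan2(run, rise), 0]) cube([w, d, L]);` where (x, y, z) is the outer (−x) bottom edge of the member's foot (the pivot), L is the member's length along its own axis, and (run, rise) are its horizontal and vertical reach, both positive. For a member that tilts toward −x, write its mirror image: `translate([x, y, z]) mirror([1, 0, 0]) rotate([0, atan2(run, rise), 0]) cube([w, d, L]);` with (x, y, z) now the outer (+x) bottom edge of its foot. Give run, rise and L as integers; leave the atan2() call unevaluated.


translate([192, 0, 560]) cube([71, 1229, 77]);
translate([0, 59, 0]) rotate([0, atan2(192, 560), 0]) cube([26, 37, 592]);
translate([455, 59, 0]) mirror([1, 0, 0]) rotate([0, atan2(192, 560), 0]) cube([26, 37, 592]);
translate([0, 1133, 0]) rotate([0, atan2(192, 560), 0]) cube([26, 37, 592]);
translate([455, 1133, 0]) mirror([1, 0, 0]) rotate([0, atan2(192, 560), 0]) cube([26, 37, 592]);


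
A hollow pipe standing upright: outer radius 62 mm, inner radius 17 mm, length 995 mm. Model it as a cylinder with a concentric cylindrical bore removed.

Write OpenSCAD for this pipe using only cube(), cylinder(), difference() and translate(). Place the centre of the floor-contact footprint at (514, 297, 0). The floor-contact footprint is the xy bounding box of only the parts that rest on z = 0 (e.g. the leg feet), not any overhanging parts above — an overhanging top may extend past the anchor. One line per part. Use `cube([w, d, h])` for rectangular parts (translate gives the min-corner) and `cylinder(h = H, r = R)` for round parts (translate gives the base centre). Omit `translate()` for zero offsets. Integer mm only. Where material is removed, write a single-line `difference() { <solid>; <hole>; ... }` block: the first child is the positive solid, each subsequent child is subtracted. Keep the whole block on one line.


difference() { translate([514, 297, 0]) cylinder(h = 995, r = 62); translate([514, 297, 0]) cylinder(h = 995, r = 17); }


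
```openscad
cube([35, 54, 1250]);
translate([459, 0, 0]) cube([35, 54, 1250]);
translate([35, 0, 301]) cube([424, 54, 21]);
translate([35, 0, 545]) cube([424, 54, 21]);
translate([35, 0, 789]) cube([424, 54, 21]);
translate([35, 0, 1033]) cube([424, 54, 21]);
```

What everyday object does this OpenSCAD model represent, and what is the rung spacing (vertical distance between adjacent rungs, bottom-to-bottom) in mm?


A ladder. The rung spacing is 244 mm.

Two tall 35×54 posts with 4 short bars between them — a ladder. Adjacent rungs sit at z = 301 and z = 545, so the spacing is 545 − 301 = 244 mm.


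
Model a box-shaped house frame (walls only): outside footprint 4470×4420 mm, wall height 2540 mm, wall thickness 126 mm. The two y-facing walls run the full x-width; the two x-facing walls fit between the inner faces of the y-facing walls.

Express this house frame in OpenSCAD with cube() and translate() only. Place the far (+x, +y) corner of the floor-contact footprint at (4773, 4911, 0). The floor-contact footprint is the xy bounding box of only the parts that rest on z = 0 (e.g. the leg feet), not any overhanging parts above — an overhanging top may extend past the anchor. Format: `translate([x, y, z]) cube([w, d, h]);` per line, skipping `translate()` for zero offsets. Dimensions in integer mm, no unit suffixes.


translate([303, 491, 0]) cube([4470, 126, 2540]);
translate([303, 4785, 0]) cube([4470, 126, 2540]);
translate([303, 617, 0]) cube([126, 4168, 2540]);
translate([4647, 617, 0]) cube([126, 4168, 2540]);


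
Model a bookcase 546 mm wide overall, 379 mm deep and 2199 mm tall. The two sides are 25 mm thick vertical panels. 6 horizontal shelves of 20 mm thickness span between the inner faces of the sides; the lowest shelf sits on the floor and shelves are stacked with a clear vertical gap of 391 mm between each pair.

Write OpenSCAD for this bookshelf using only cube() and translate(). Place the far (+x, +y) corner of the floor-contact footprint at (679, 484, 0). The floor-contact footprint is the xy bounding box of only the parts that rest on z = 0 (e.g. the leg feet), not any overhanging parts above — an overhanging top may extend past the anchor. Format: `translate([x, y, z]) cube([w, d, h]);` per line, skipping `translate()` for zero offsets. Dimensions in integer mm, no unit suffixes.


translate([133, 105, 0]) cube([25, 379, 2199]);
translate([654, 105, 0]) cube([25, 379, 2199]);
translate([158, 105, 0]) cube([496, 379, 20]);
translate([158, 105, 411]) cube([496, 379, 20]);
translate([158, 105, 822]) cube([496, 379, 20]);
translate([158, 105, 1233]) cube([496, 379, 20]);
translate([158, 105, 1644]) cube([496, 379, 20]);
translate([158, 105, 2055]) cube([496, 379, 20]);


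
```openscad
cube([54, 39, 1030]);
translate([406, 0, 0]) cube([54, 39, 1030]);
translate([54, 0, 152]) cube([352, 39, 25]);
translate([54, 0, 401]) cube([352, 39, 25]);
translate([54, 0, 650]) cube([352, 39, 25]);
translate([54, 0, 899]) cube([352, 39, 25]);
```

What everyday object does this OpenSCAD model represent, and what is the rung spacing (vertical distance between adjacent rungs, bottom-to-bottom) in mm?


A ladder. The rung spacing is 249 mm.

Two tall 54×39 posts with 4 short bars between them — a ladder. Adjacent rungs sit at z = 152 and z = 401, so the spacing is 401 − 152 = 249 mm.


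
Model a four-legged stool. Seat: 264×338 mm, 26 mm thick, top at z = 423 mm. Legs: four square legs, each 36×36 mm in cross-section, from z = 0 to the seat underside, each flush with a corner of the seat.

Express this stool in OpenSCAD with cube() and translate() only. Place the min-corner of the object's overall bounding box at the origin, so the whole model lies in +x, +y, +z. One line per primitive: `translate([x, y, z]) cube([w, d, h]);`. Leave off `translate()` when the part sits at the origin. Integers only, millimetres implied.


translate([0, 0, 397]) cube([264, 338, 26]);
cube([36, 36, 397]);
translate([228, 0, 0]) cube([36, 36, 397]);
translate([0, 302, 0]) cube([36, 36, 397]);
translate([228, 302, 0]) cube([36, 36, 397]);


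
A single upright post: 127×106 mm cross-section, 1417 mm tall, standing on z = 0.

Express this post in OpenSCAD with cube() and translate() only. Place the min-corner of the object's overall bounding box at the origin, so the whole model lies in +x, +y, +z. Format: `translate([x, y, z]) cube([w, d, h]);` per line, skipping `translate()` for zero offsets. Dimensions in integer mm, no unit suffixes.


cube([127, 106, 1417]);


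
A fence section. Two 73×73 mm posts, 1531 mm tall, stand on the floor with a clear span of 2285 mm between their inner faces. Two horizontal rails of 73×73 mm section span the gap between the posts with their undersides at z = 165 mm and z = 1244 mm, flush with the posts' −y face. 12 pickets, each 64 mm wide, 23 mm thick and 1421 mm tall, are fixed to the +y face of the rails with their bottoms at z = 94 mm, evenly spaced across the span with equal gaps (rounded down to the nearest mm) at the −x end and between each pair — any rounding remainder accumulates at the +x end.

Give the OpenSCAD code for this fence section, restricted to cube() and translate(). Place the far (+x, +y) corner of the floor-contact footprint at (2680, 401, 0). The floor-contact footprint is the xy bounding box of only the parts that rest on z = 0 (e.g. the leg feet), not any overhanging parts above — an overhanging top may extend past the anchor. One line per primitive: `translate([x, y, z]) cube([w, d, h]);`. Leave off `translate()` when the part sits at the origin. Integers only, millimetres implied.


translate([249, 328, 0]) cube([73, 73, 1531]);
translate([2607, 328, 0]) cube([73, 73, 1531]);
translate([322, 328, 165]) cube([2285, 73, 73]);
translate([322, 328, 1244]) cube([2285, 73, 73]);
translate([438, 401, 94]) cube([64, 23, 1421]);
translate([618, 401, 94]) cube([64, 23, 1421]);
translate([798, 401, 94]) cube([64, 23, 1421]);
translate([978, 401, 94]) cube([64, 23, 1421]);
translate([1158, 401, 94]) cube([64, 23, 1421]);
translate([1338, 401, 94]) cube([64, 23, 1421]);
translate([1518, 401, 94]) cube([64, 23, 1421]);
translate([1698, 401, 94]) cube([64, 23, 1421]);
translate([1878, 401, 94]) cube([64, 23, 1421]);
translate([2058, 401, 94]) cube([64, 23, 1421]);
translate([2238, 401, 94]) cube([64, 23, 1421]);
translate([2418, 401, 94]) cube([64, 23, 1421]);
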